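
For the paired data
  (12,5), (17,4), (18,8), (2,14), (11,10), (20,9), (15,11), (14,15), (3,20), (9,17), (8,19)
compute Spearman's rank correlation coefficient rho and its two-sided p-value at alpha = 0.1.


Step 1: Rank x and y separately (midranks; no ties here).
rank(x): 12->6, 17->9, 18->10, 2->1, 11->5, 20->11, 15->8, 14->7, 3->2, 9->4, 8->3
rank(y): 5->2, 4->1, 8->3, 14->7, 10->5, 9->4, 11->6, 15->8, 20->11, 17->9, 19->10
Step 2: d_i = R_x(i) - R_y(i); compute d_i^2.
  (6-2)^2=16, (9-1)^2=64, (10-3)^2=49, (1-7)^2=36, (5-5)^2=0, (11-4)^2=49, (8-6)^2=4, (7-8)^2=1, (2-11)^2=81, (4-9)^2=25, (3-10)^2=49
sum(d^2) = 374.
Step 3: rho = 1 - 6*374 / (11*(11^2 - 1)) = 1 - 2244/1320 = -0.700000.
Step 4: Under H0, t = rho * sqrt((n-2)/(1-rho^2)) = -2.9406 ~ t(9).
Step 5: Two-sided p-value from the t-distribution with 9 df = 0.016471.
Step 6: alpha = 0.1. reject H0.

rho = -0.7000, p = 0.016471, reject H0 at alpha = 0.1.


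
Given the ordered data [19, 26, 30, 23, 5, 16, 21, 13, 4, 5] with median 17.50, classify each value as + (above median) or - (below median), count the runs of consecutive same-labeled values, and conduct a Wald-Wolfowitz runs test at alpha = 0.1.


Step 1: Compute median = 17.50; label A = above, B = below.
Labels in order: AAAABBABBB  (n_A = 5, n_B = 5)
Step 2: Count runs R = 4.
Step 3: Under H0 (random ordering), E[R] = 2*n_A*n_B/(n_A+n_B) + 1 = 2*5*5/10 + 1 = 6.0000.
        Var[R] = 2*n_A*n_B*(2*n_A*n_B - n_A - n_B) / ((n_A+n_B)^2 * (n_A+n_B-1)) = 2000/900 = 2.2222.
        SD[R] = 1.4907.
Step 4: Continuity-corrected z = (R + 0.5 - E[R]) / SD[R] = (4 + 0.5 - 6.0000) / 1.4907 = -1.0062.
Step 5: Two-sided p-value via normal approximation = 2*(1 - Phi(|z|)) = 0.314305.
Step 6: alpha = 0.1. fail to reject H0.

R = 4, z = -1.0062, p = 0.314305, fail to reject H0.


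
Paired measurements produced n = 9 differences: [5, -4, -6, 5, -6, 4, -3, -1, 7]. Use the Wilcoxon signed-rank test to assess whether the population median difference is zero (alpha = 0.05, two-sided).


Step 1: Drop any zero differences (none here) and take |d_i|.
|d| = [5, 4, 6, 5, 6, 4, 3, 1, 7]
Step 2: Midrank |d_i| (ties get averaged ranks).
ranks: |5|->5.5, |4|->3.5, |6|->7.5, |5|->5.5, |6|->7.5, |4|->3.5, |3|->2, |1|->1, |7|->9
Step 3: Attach original signs; sum ranks with positive sign and with negative sign.
W+ = 5.5 + 5.5 + 3.5 + 9 = 23.5
W- = 3.5 + 7.5 + 7.5 + 2 + 1 = 21.5
(Check: W+ + W- = 45 should equal n(n+1)/2 = 45.)
Step 4: Test statistic W = min(W+, W-) = 21.5.
Step 5: Ties in |d|, so use the tie-corrected normal approximation.
        E[W] = n(n+1)/4 = 9*10/4 = 22.5.
        Tie groups: |d|=4 (t=2), |d|=5 (t=2), |d|=6 (t=2); sum(t^3 - t) = 18.
        Var[W] = n(n+1)(2n+1)/24 - sum(t^3-t)/48 = 1710/24 - 18/48 = 70.875.
        z = (W - E[W]) / sqrt(Var[W]) = (21.5 - 22.5) / 8.4187 = -0.1188.
        Two-sided p = 2*Phi(z) = 0.905447.
Step 6: alpha = 0.05. fail to reject H0.

W+ = 23.5, W- = 21.5, W = min = 21.5, p = 0.905447, fail to reject H0.


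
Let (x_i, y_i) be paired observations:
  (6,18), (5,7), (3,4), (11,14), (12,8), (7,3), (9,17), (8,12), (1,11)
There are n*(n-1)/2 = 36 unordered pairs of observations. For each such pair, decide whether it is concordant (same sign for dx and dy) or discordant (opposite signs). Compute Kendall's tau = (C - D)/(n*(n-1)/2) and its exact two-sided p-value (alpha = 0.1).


Step 1: Enumerate the 36 unordered pairs (i,j) with i<j and classify each by sign(x_j-x_i) * sign(y_j-y_i).
  (1,2):dx=-1,dy=-11->C; (1,3):dx=-3,dy=-14->C; (1,4):dx=+5,dy=-4->D; (1,5):dx=+6,dy=-10->D
  (1,6):dx=+1,dy=-15->D; (1,7):dx=+3,dy=-1->D; (1,8):dx=+2,dy=-6->D; (1,9):dx=-5,dy=-7->C
  (2,3):dx=-2,dy=-3->C; (2,4):dx=+6,dy=+7->C; (2,5):dx=+7,dy=+1->C; (2,6):dx=+2,dy=-4->D
  (2,7):dx=+4,dy=+10->C; (2,8):dx=+3,dy=+5->C; (2,9):dx=-4,dy=+4->D; (3,4):dx=+8,dy=+10->C
  (3,5):dx=+9,dy=+4->C; (3,6):dx=+4,dy=-1->D; (3,7):dx=+6,dy=+13->C; (3,8):dx=+5,dy=+8->C
  (3,9):dx=-2,dy=+7->D; (4,5):dx=+1,dy=-6->D; (4,6):dx=-4,dy=-11->C; (4,7):dx=-2,dy=+3->D
  (4,8):dx=-3,dy=-2->C; (4,9):dx=-10,dy=-3->C; (5,6):dx=-5,dy=-5->C; (5,7):dx=-3,dy=+9->D
  (5,8):dx=-4,dy=+4->D; (5,9):dx=-11,dy=+3->D; (6,7):dx=+2,dy=+14->C; (6,8):dx=+1,dy=+9->C
  (6,9):dx=-6,dy=+8->D; (7,8):dx=-1,dy=-5->C; (7,9):dx=-8,dy=-6->C; (8,9):dx=-7,dy=-1->C
Step 2: C = 21, D = 15, total pairs = 36.
Step 3: tau = (C - D)/(n(n-1)/2) = (21 - 15)/36 = 0.166667.
Step 4: Exact two-sided p-value (enumerate n! = 362880 permutations of y under H0): p = 0.612202.
Step 5: alpha = 0.1. fail to reject H0.

tau_b = 0.1667 (C=21, D=15), p = 0.612202, fail to reject H0.


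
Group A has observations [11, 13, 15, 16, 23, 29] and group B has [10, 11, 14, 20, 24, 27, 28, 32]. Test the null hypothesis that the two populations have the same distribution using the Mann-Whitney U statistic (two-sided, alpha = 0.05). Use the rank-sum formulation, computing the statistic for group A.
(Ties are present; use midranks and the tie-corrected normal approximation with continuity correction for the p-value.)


Step 1: Combine and sort all 14 observations; assign midranks.
sorted (value, group): (10,Y), (11,X), (11,Y), (13,X), (14,Y), (15,X), (16,X), (20,Y), (23,X), (24,Y), (27,Y), (28,Y), (29,X), (32,Y)
ranks: 10->1, 11->2.5, 11->2.5, 13->4, 14->5, 15->6, 16->7, 20->8, 23->9, 24->10, 27->11, 28->12, 29->13, 32->14
Step 2: Rank sum for X: R1 = 2.5 + 4 + 6 + 7 + 9 + 13 = 41.5.
Step 3: U_X = R1 - n1(n1+1)/2 = 41.5 - 6*7/2 = 41.5 - 21 = 20.5.
       U_Y = n1*n2 - U_X = 48 - 20.5 = 27.5.
Step 4: Ties are present, so use the tie-corrected normal approximation (with continuity correction) for the p-value.
Step 5: p-value = 0.698220; compare to alpha = 0.05. fail to reject H0.

U_X = 20.5, p = 0.698220, fail to reject H0 at alpha = 0.05.


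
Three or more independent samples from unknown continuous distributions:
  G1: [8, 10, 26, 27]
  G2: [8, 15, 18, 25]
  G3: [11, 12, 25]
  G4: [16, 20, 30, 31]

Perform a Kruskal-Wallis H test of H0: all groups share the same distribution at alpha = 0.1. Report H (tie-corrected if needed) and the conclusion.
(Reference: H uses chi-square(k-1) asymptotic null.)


Step 1: Combine all N = 15 observations and assign midranks.
sorted (value, group, rank): (8,G1,1.5), (8,G2,1.5), (10,G1,3), (11,G3,4), (12,G3,5), (15,G2,6), (16,G4,7), (18,G2,8), (20,G4,9), (25,G2,10.5), (25,G3,10.5), (26,G1,12), (27,G1,13), (30,G4,14), (31,G4,15)
Step 2: Sum ranks within each group.
R_1 = 29.5 (n_1 = 4)
R_2 = 26 (n_2 = 4)
R_3 = 19.5 (n_3 = 3)
R_4 = 45 (n_4 = 4)
Step 3: H = 12/(N(N+1)) * sum(R_i^2/n_i) - 3(N+1)
     = 12/(15*16) * (29.5^2/4 + 26^2/4 + 19.5^2/3 + 45^2/4) - 3*16
     = 0.050000 * 1019.56 - 48
     = 2.978125.
Step 4: Ties present; correction factor C = 1 - 12/(15^3 - 15) = 0.996429. Corrected H = 2.978125 / 0.996429 = 2.988799.
Step 5: Under H0, H ~ chi^2(3); p-value = 0.393355.
Step 6: alpha = 0.1. fail to reject H0.

H = 2.9888, df = 3, p = 0.393355, fail to reject H0.


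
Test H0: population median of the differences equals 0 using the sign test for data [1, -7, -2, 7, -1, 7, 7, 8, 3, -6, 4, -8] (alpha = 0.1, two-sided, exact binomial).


Step 1: Discard zero differences. Original n = 12; n_eff = number of nonzero differences = 12.
Nonzero differences (with sign): +1, -7, -2, +7, -1, +7, +7, +8, +3, -6, +4, -8
Step 2: Count signs: positive = 7, negative = 5.
Step 3: Under H0: P(positive) = 0.5, so the number of positives S ~ Bin(12, 0.5).
Step 4: Two-sided exact p-value = sum of Bin(12,0.5) probabilities at or below the observed probability = 0.774414.
Step 5: alpha = 0.1. fail to reject H0.

n_eff = 12, pos = 7, neg = 5, p = 0.774414, fail to reject H0.


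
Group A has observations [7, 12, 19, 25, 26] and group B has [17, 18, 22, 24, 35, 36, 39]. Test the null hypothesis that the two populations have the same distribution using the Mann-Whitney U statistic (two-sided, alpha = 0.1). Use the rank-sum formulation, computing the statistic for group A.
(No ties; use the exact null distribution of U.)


Step 1: Combine and sort all 12 observations; assign midranks.
sorted (value, group): (7,X), (12,X), (17,Y), (18,Y), (19,X), (22,Y), (24,Y), (25,X), (26,X), (35,Y), (36,Y), (39,Y)
ranks: 7->1, 12->2, 17->3, 18->4, 19->5, 22->6, 24->7, 25->8, 26->9, 35->10, 36->11, 39->12
Step 2: Rank sum for X: R1 = 1 + 2 + 5 + 8 + 9 = 25.
Step 3: U_X = R1 - n1(n1+1)/2 = 25 - 5*6/2 = 25 - 15 = 10.
       U_Y = n1*n2 - U_X = 35 - 10 = 25.
Step 4: No ties, so the exact null distribution of U (based on enumerating the C(12,5) = 792 equally likely rank assignments) gives the two-sided p-value.
Step 5: p-value = 0.267677; compare to alpha = 0.1. fail to reject H0.

U_X = 10, p = 0.267677, fail to reject H0 at alpha = 0.1.


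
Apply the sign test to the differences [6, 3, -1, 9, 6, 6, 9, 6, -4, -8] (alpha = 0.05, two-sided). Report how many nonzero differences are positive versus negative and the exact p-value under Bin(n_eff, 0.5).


Step 1: Discard zero differences. Original n = 10; n_eff = number of nonzero differences = 10.
Nonzero differences (with sign): +6, +3, -1, +9, +6, +6, +9, +6, -4, -8
Step 2: Count signs: positive = 7, negative = 3.
Step 3: Under H0: P(positive) = 0.5, so the number of positives S ~ Bin(10, 0.5).
Step 4: Two-sided exact p-value = sum of Bin(10,0.5) probabilities at or below the observed probability = 0.343750.
Step 5: alpha = 0.05. fail to reject H0.

n_eff = 10, pos = 7, neg = 3, p = 0.343750, fail to reject H0.


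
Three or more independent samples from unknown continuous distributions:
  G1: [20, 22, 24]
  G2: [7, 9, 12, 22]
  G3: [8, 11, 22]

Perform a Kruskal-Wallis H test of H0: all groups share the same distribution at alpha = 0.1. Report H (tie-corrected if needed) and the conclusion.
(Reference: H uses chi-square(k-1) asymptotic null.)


Step 1: Combine all N = 10 observations and assign midranks.
sorted (value, group, rank): (7,G2,1), (8,G3,2), (9,G2,3), (11,G3,4), (12,G2,5), (20,G1,6), (22,G1,8), (22,G2,8), (22,G3,8), (24,G1,10)
Step 2: Sum ranks within each group.
R_1 = 24 (n_1 = 3)
R_2 = 17 (n_2 = 4)
R_3 = 14 (n_3 = 3)
Step 3: H = 12/(N(N+1)) * sum(R_i^2/n_i) - 3(N+1)
     = 12/(10*11) * (24^2/3 + 17^2/4 + 14^2/3) - 3*11
     = 0.109091 * 329.583 - 33
     = 2.954545.
Step 4: Ties present; correction factor C = 1 - 24/(10^3 - 10) = 0.975758. Corrected H = 2.954545 / 0.975758 = 3.027950.
Step 5: Under H0, H ~ chi^2(2); p-value = 0.220034.
Step 6: alpha = 0.1. fail to reject H0.

H = 3.0280, df = 2, p = 0.220034, fail to reject H0.


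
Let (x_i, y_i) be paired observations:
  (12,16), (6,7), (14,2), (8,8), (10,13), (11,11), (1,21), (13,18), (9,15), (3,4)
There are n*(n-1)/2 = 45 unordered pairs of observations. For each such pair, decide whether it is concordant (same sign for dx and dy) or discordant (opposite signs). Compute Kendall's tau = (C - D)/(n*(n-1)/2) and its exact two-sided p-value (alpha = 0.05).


Step 1: Enumerate the 45 unordered pairs (i,j) with i<j and classify each by sign(x_j-x_i) * sign(y_j-y_i).
  (1,2):dx=-6,dy=-9->C; (1,3):dx=+2,dy=-14->D; (1,4):dx=-4,dy=-8->C; (1,5):dx=-2,dy=-3->C
  (1,6):dx=-1,dy=-5->C; (1,7):dx=-11,dy=+5->D; (1,8):dx=+1,dy=+2->C; (1,9):dx=-3,dy=-1->C
  (1,10):dx=-9,dy=-12->C; (2,3):dx=+8,dy=-5->D; (2,4):dx=+2,dy=+1->C; (2,5):dx=+4,dy=+6->C
  (2,6):dx=+5,dy=+4->C; (2,7):dx=-5,dy=+14->D; (2,8):dx=+7,dy=+11->C; (2,9):dx=+3,dy=+8->C
  (2,10):dx=-3,dy=-3->C; (3,4):dx=-6,dy=+6->D; (3,5):dx=-4,dy=+11->D; (3,6):dx=-3,dy=+9->D
  (3,7):dx=-13,dy=+19->D; (3,8):dx=-1,dy=+16->D; (3,9):dx=-5,dy=+13->D; (3,10):dx=-11,dy=+2->D
  (4,5):dx=+2,dy=+5->C; (4,6):dx=+3,dy=+3->C; (4,7):dx=-7,dy=+13->D; (4,8):dx=+5,dy=+10->C
  (4,9):dx=+1,dy=+7->C; (4,10):dx=-5,dy=-4->C; (5,6):dx=+1,dy=-2->D; (5,7):dx=-9,dy=+8->D
  (5,8):dx=+3,dy=+5->C; (5,9):dx=-1,dy=+2->D; (5,10):dx=-7,dy=-9->C; (6,7):dx=-10,dy=+10->D
  (6,8):dx=+2,dy=+7->C; (6,9):dx=-2,dy=+4->D; (6,10):dx=-8,dy=-7->C; (7,8):dx=+12,dy=-3->D
  (7,9):dx=+8,dy=-6->D; (7,10):dx=+2,dy=-17->D; (8,9):dx=-4,dy=-3->C; (8,10):dx=-10,dy=-14->C
  (9,10):dx=-6,dy=-11->C
Step 2: C = 25, D = 20, total pairs = 45.
Step 3: tau = (C - D)/(n(n-1)/2) = (25 - 20)/45 = 0.111111.
Step 4: Exact two-sided p-value (enumerate n! = 3628800 permutations of y under H0): p = 0.727490.
Step 5: alpha = 0.05. fail to reject H0.

tau_b = 0.1111 (C=25, D=20), p = 0.727490, fail to reject H0.


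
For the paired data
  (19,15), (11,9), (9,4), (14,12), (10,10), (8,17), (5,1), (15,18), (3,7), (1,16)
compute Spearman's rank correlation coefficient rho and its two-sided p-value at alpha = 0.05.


Step 1: Rank x and y separately (midranks; no ties here).
rank(x): 19->10, 11->7, 9->5, 14->8, 10->6, 8->4, 5->3, 15->9, 3->2, 1->1
rank(y): 15->7, 9->4, 4->2, 12->6, 10->5, 17->9, 1->1, 18->10, 7->3, 16->8
Step 2: d_i = R_x(i) - R_y(i); compute d_i^2.
  (10-7)^2=9, (7-4)^2=9, (5-2)^2=9, (8-6)^2=4, (6-5)^2=1, (4-9)^2=25, (3-1)^2=4, (9-10)^2=1, (2-3)^2=1, (1-8)^2=49
sum(d^2) = 112.
Step 3: rho = 1 - 6*112 / (10*(10^2 - 1)) = 1 - 672/990 = 0.321212.
Step 4: Under H0, t = rho * sqrt((n-2)/(1-rho^2)) = 0.9594 ~ t(8).
Step 5: Two-sided p-value from the t-distribution with 8 df = 0.365468.
Step 6: alpha = 0.05. fail to reject H0.

rho = 0.3212, p = 0.365468, fail to reject H0 at alpha = 0.05.


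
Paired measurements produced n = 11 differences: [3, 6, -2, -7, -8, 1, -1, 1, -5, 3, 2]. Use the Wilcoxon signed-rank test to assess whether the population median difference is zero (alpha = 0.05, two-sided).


Step 1: Drop any zero differences (none here) and take |d_i|.
|d| = [3, 6, 2, 7, 8, 1, 1, 1, 5, 3, 2]
Step 2: Midrank |d_i| (ties get averaged ranks).
ranks: |3|->6.5, |6|->9, |2|->4.5, |7|->10, |8|->11, |1|->2, |1|->2, |1|->2, |5|->8, |3|->6.5, |2|->4.5
Step 3: Attach original signs; sum ranks with positive sign and with negative sign.
W+ = 6.5 + 9 + 2 + 2 + 6.5 + 4.5 = 30.5
W- = 4.5 + 10 + 11 + 2 + 8 = 35.5
(Check: W+ + W- = 66 should equal n(n+1)/2 = 66.)
Step 4: Test statistic W = min(W+, W-) = 30.5.
Step 5: Ties in |d|, so use the tie-corrected normal approximation.
        E[W] = n(n+1)/4 = 11*12/4 = 33.
        Tie groups: |d|=1 (t=3), |d|=2 (t=2), |d|=3 (t=2); sum(t^3 - t) = 36.
        Var[W] = n(n+1)(2n+1)/24 - sum(t^3-t)/48 = 3036/24 - 36/48 = 125.75.
        z = (W - E[W]) / sqrt(Var[W]) = (30.5 - 33) / 11.2138 = -0.2229.
        Two-sided p = 2*Phi(z) = 0.823583.
Step 6: alpha = 0.05. fail to reject H0.

W+ = 30.5, W- = 35.5, W = min = 30.5, p = 0.823583, fail to reject H0.


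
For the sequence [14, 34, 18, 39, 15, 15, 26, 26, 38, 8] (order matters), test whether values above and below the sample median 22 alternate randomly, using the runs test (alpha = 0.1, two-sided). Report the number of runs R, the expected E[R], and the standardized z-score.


Step 1: Compute median = 22; label A = above, B = below.
Labels in order: BABABBAAAB  (n_A = 5, n_B = 5)
Step 2: Count runs R = 7.
Step 3: Under H0 (random ordering), E[R] = 2*n_A*n_B/(n_A+n_B) + 1 = 2*5*5/10 + 1 = 6.0000.
        Var[R] = 2*n_A*n_B*(2*n_A*n_B - n_A - n_B) / ((n_A+n_B)^2 * (n_A+n_B-1)) = 2000/900 = 2.2222.
        SD[R] = 1.4907.
Step 4: Continuity-corrected z = (R - 0.5 - E[R]) / SD[R] = (7 - 0.5 - 6.0000) / 1.4907 = 0.3354.
Step 5: Two-sided p-value via normal approximation = 2*(1 - Phi(|z|)) = 0.737316.
Step 6: alpha = 0.1. fail to reject H0.

R = 7, z = 0.3354, p = 0.737316, fail to reject H0.


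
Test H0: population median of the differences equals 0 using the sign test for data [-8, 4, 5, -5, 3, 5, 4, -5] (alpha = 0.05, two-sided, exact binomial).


Step 1: Discard zero differences. Original n = 8; n_eff = number of nonzero differences = 8.
Nonzero differences (with sign): -8, +4, +5, -5, +3, +5, +4, -5
Step 2: Count signs: positive = 5, negative = 3.
Step 3: Under H0: P(positive) = 0.5, so the number of positives S ~ Bin(8, 0.5).
Step 4: Two-sided exact p-value = sum of Bin(8,0.5) probabilities at or below the observed probability = 0.726562.
Step 5: alpha = 0.05. fail to reject H0.

n_eff = 8, pos = 5, neg = 3, p = 0.726562, fail to reject H0.


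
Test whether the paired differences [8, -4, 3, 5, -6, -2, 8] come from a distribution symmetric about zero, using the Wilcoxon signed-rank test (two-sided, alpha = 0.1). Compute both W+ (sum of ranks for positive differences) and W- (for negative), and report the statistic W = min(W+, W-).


Step 1: Drop any zero differences (none here) and take |d_i|.
|d| = [8, 4, 3, 5, 6, 2, 8]
Step 2: Midrank |d_i| (ties get averaged ranks).
ranks: |8|->6.5, |4|->3, |3|->2, |5|->4, |6|->5, |2|->1, |8|->6.5
Step 3: Attach original signs; sum ranks with positive sign and with negative sign.
W+ = 6.5 + 2 + 4 + 6.5 = 19
W- = 3 + 5 + 1 = 9
(Check: W+ + W- = 28 should equal n(n+1)/2 = 28.)
Step 4: Test statistic W = min(W+, W-) = 9.
Step 5: Ties in |d|, so use the tie-corrected normal approximation.
        E[W] = n(n+1)/4 = 7*8/4 = 14.
        Tie groups: |d|=8 (t=2); sum(t^3 - t) = 6.
        Var[W] = n(n+1)(2n+1)/24 - sum(t^3-t)/48 = 840/24 - 6/48 = 34.875.
        z = (W - E[W]) / sqrt(Var[W]) = (9 - 14) / 5.9055 = -0.8467.
        Two-sided p = 2*Phi(z) = 0.397180.
Step 6: alpha = 0.1. fail to reject H0.

W+ = 19, W- = 9, W = min = 9, p = 0.397180, fail to reject H0.


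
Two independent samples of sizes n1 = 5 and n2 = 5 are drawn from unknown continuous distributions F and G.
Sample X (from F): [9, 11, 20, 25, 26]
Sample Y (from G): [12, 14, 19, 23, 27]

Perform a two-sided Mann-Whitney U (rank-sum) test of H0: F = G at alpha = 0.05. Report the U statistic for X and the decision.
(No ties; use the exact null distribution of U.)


Step 1: Combine and sort all 10 observations; assign midranks.
sorted (value, group): (9,X), (11,X), (12,Y), (14,Y), (19,Y), (20,X), (23,Y), (25,X), (26,X), (27,Y)
ranks: 9->1, 11->2, 12->3, 14->4, 19->5, 20->6, 23->7, 25->8, 26->9, 27->10
Step 2: Rank sum for X: R1 = 1 + 2 + 6 + 8 + 9 = 26.
Step 3: U_X = R1 - n1(n1+1)/2 = 26 - 5*6/2 = 26 - 15 = 11.
       U_Y = n1*n2 - U_X = 25 - 11 = 14.
Step 4: No ties, so the exact null distribution of U (based on enumerating the C(10,5) = 252 equally likely rank assignments) gives the two-sided p-value.
Step 5: p-value = 0.841270; compare to alpha = 0.05. fail to reject H0.

U_X = 11, p = 0.841270, fail to reject H0 at alpha = 0.05.


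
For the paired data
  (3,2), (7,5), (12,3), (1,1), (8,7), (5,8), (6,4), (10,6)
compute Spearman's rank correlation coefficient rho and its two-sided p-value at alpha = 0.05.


Step 1: Rank x and y separately (midranks; no ties here).
rank(x): 3->2, 7->5, 12->8, 1->1, 8->6, 5->3, 6->4, 10->7
rank(y): 2->2, 5->5, 3->3, 1->1, 7->7, 8->8, 4->4, 6->6
Step 2: d_i = R_x(i) - R_y(i); compute d_i^2.
  (2-2)^2=0, (5-5)^2=0, (8-3)^2=25, (1-1)^2=0, (6-7)^2=1, (3-8)^2=25, (4-4)^2=0, (7-6)^2=1
sum(d^2) = 52.
Step 3: rho = 1 - 6*52 / (8*(8^2 - 1)) = 1 - 312/504 = 0.380952.
Step 4: Under H0, t = rho * sqrt((n-2)/(1-rho^2)) = 1.0092 ~ t(6).
Step 5: Two-sided p-value from the t-distribution with 6 df = 0.351813.
Step 6: alpha = 0.05. fail to reject H0.

rho = 0.3810, p = 0.351813, fail to reject H0 at alpha = 0.05.


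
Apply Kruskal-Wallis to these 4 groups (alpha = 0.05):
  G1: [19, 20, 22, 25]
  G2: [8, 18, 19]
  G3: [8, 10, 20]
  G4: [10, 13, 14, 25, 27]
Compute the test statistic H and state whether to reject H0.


Step 1: Combine all N = 15 observations and assign midranks.
sorted (value, group, rank): (8,G2,1.5), (8,G3,1.5), (10,G3,3.5), (10,G4,3.5), (13,G4,5), (14,G4,6), (18,G2,7), (19,G1,8.5), (19,G2,8.5), (20,G1,10.5), (20,G3,10.5), (22,G1,12), (25,G1,13.5), (25,G4,13.5), (27,G4,15)
Step 2: Sum ranks within each group.
R_1 = 44.5 (n_1 = 4)
R_2 = 17 (n_2 = 3)
R_3 = 15.5 (n_3 = 3)
R_4 = 43 (n_4 = 5)
Step 3: H = 12/(N(N+1)) * sum(R_i^2/n_i) - 3(N+1)
     = 12/(15*16) * (44.5^2/4 + 17^2/3 + 15.5^2/3 + 43^2/5) - 3*16
     = 0.050000 * 1041.28 - 48
     = 4.063958.
Step 4: Ties present; correction factor C = 1 - 30/(15^3 - 15) = 0.991071. Corrected H = 4.063958 / 0.991071 = 4.100571.
Step 5: Under H0, H ~ chi^2(3); p-value = 0.250807.
Step 6: alpha = 0.05. fail to reject H0.

H = 4.1006, df = 3, p = 0.250807, fail to reject H0.


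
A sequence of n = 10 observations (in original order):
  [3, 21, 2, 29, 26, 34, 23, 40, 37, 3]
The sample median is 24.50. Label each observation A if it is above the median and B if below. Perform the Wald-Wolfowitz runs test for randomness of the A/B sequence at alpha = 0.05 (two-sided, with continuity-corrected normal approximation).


Step 1: Compute median = 24.50; label A = above, B = below.
Labels in order: BBBAAABAAB  (n_A = 5, n_B = 5)
Step 2: Count runs R = 5.
Step 3: Under H0 (random ordering), E[R] = 2*n_A*n_B/(n_A+n_B) + 1 = 2*5*5/10 + 1 = 6.0000.
        Var[R] = 2*n_A*n_B*(2*n_A*n_B - n_A - n_B) / ((n_A+n_B)^2 * (n_A+n_B-1)) = 2000/900 = 2.2222.
        SD[R] = 1.4907.
Step 4: Continuity-corrected z = (R + 0.5 - E[R]) / SD[R] = (5 + 0.5 - 6.0000) / 1.4907 = -0.3354.
Step 5: Two-sided p-value via normal approximation = 2*(1 - Phi(|z|)) = 0.737316.
Step 6: alpha = 0.05. fail to reject H0.

R = 5, z = -0.3354, p = 0.737316, fail to reject H0.


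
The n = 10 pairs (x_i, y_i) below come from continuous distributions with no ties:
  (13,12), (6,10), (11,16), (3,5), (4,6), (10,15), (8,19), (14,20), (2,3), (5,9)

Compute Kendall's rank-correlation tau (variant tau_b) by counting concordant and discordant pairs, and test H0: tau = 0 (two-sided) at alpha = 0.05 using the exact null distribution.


Step 1: Enumerate the 45 unordered pairs (i,j) with i<j and classify each by sign(x_j-x_i) * sign(y_j-y_i).
  (1,2):dx=-7,dy=-2->C; (1,3):dx=-2,dy=+4->D; (1,4):dx=-10,dy=-7->C; (1,5):dx=-9,dy=-6->C
  (1,6):dx=-3,dy=+3->D; (1,7):dx=-5,dy=+7->D; (1,8):dx=+1,dy=+8->C; (1,9):dx=-11,dy=-9->C
  (1,10):dx=-8,dy=-3->C; (2,3):dx=+5,dy=+6->C; (2,4):dx=-3,dy=-5->C; (2,5):dx=-2,dy=-4->C
  (2,6):dx=+4,dy=+5->C; (2,7):dx=+2,dy=+9->C; (2,8):dx=+8,dy=+10->C; (2,9):dx=-4,dy=-7->C
  (2,10):dx=-1,dy=-1->C; (3,4):dx=-8,dy=-11->C; (3,5):dx=-7,dy=-10->C; (3,6):dx=-1,dy=-1->C
  (3,7):dx=-3,dy=+3->D; (3,8):dx=+3,dy=+4->C; (3,9):dx=-9,dy=-13->C; (3,10):dx=-6,dy=-7->C
  (4,5):dx=+1,dy=+1->C; (4,6):dx=+7,dy=+10->C; (4,7):dx=+5,dy=+14->C; (4,8):dx=+11,dy=+15->C
  (4,9):dx=-1,dy=-2->C; (4,10):dx=+2,dy=+4->C; (5,6):dx=+6,dy=+9->C; (5,7):dx=+4,dy=+13->C
  (5,8):dx=+10,dy=+14->C; (5,9):dx=-2,dy=-3->C; (5,10):dx=+1,dy=+3->C; (6,7):dx=-2,dy=+4->D
  (6,8):dx=+4,dy=+5->C; (6,9):dx=-8,dy=-12->C; (6,10):dx=-5,dy=-6->C; (7,8):dx=+6,dy=+1->C
  (7,9):dx=-6,dy=-16->C; (7,10):dx=-3,dy=-10->C; (8,9):dx=-12,dy=-17->C; (8,10):dx=-9,dy=-11->C
  (9,10):dx=+3,dy=+6->C
Step 2: C = 40, D = 5, total pairs = 45.
Step 3: tau = (C - D)/(n(n-1)/2) = (40 - 5)/45 = 0.777778.
Step 4: Exact two-sided p-value (enumerate n! = 3628800 permutations of y under H0): p = 0.000946.
Step 5: alpha = 0.05. reject H0.

tau_b = 0.7778 (C=40, D=5), p = 0.000946, reject H0.


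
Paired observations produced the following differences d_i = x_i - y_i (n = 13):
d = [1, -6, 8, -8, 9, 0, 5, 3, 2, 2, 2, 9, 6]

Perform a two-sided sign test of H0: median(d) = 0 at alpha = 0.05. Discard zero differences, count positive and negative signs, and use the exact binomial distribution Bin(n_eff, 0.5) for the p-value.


Step 1: Discard zero differences. Original n = 13; n_eff = number of nonzero differences = 12.
Nonzero differences (with sign): +1, -6, +8, -8, +9, +5, +3, +2, +2, +2, +9, +6
Step 2: Count signs: positive = 10, negative = 2.
Step 3: Under H0: P(positive) = 0.5, so the number of positives S ~ Bin(12, 0.5).
Step 4: Two-sided exact p-value = sum of Bin(12,0.5) probabilities at or below the observed probability = 0.038574.
Step 5: alpha = 0.05. reject H0.

n_eff = 12, pos = 10, neg = 2, p = 0.038574, reject H0.


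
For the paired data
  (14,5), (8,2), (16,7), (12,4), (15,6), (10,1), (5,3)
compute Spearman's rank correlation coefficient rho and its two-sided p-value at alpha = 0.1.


Step 1: Rank x and y separately (midranks; no ties here).
rank(x): 14->5, 8->2, 16->7, 12->4, 15->6, 10->3, 5->1
rank(y): 5->5, 2->2, 7->7, 4->4, 6->6, 1->1, 3->3
Step 2: d_i = R_x(i) - R_y(i); compute d_i^2.
  (5-5)^2=0, (2-2)^2=0, (7-7)^2=0, (4-4)^2=0, (6-6)^2=0, (3-1)^2=4, (1-3)^2=4
sum(d^2) = 8.
Step 3: rho = 1 - 6*8 / (7*(7^2 - 1)) = 1 - 48/336 = 0.857143.
Step 4: Under H0, t = rho * sqrt((n-2)/(1-rho^2)) = 3.7210 ~ t(5).
Step 5: Two-sided p-value from the t-distribution with 5 df = 0.013697.
Step 6: alpha = 0.1. reject H0.

rho = 0.8571, p = 0.013697, reject H0 at alpha = 0.1.


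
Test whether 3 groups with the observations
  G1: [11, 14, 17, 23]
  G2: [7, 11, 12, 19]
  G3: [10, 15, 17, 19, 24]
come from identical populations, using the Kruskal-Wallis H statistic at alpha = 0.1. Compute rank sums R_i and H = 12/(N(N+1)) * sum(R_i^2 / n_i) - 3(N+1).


Step 1: Combine all N = 13 observations and assign midranks.
sorted (value, group, rank): (7,G2,1), (10,G3,2), (11,G1,3.5), (11,G2,3.5), (12,G2,5), (14,G1,6), (15,G3,7), (17,G1,8.5), (17,G3,8.5), (19,G2,10.5), (19,G3,10.5), (23,G1,12), (24,G3,13)
Step 2: Sum ranks within each group.
R_1 = 30 (n_1 = 4)
R_2 = 20 (n_2 = 4)
R_3 = 41 (n_3 = 5)
Step 3: H = 12/(N(N+1)) * sum(R_i^2/n_i) - 3(N+1)
     = 12/(13*14) * (30^2/4 + 20^2/4 + 41^2/5) - 3*14
     = 0.065934 * 661.2 - 42
     = 1.595604.
Step 4: Ties present; correction factor C = 1 - 18/(13^3 - 13) = 0.991758. Corrected H = 1.595604 / 0.991758 = 1.608864.
Step 5: Under H0, H ~ chi^2(2); p-value = 0.447342.
Step 6: alpha = 0.1. fail to reject H0.

H = 1.6089, df = 2, p = 0.447342, fail to reject H0.


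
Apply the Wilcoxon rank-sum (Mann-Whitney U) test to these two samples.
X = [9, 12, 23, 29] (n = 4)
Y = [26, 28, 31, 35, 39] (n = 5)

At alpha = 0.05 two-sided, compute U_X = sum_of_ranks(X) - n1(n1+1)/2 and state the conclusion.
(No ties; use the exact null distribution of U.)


Step 1: Combine and sort all 9 observations; assign midranks.
sorted (value, group): (9,X), (12,X), (23,X), (26,Y), (28,Y), (29,X), (31,Y), (35,Y), (39,Y)
ranks: 9->1, 12->2, 23->3, 26->4, 28->5, 29->6, 31->7, 35->8, 39->9
Step 2: Rank sum for X: R1 = 1 + 2 + 3 + 6 = 12.
Step 3: U_X = R1 - n1(n1+1)/2 = 12 - 4*5/2 = 12 - 10 = 2.
       U_Y = n1*n2 - U_X = 20 - 2 = 18.
Step 4: No ties, so the exact null distribution of U (based on enumerating the C(9,4) = 126 equally likely rank assignments) gives the two-sided p-value.
Step 5: p-value = 0.063492; compare to alpha = 0.05. fail to reject H0.

U_X = 2, p = 0.063492, fail to reject H0 at alpha = 0.05.


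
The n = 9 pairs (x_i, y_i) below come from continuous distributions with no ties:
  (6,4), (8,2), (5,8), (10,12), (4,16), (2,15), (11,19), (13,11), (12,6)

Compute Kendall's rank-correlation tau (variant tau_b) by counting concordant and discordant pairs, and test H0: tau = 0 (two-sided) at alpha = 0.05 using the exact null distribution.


Step 1: Enumerate the 36 unordered pairs (i,j) with i<j and classify each by sign(x_j-x_i) * sign(y_j-y_i).
  (1,2):dx=+2,dy=-2->D; (1,3):dx=-1,dy=+4->D; (1,4):dx=+4,dy=+8->C; (1,5):dx=-2,dy=+12->D
  (1,6):dx=-4,dy=+11->D; (1,7):dx=+5,dy=+15->C; (1,8):dx=+7,dy=+7->C; (1,9):dx=+6,dy=+2->C
  (2,3):dx=-3,dy=+6->D; (2,4):dx=+2,dy=+10->C; (2,5):dx=-4,dy=+14->D; (2,6):dx=-6,dy=+13->D
  (2,7):dx=+3,dy=+17->C; (2,8):dx=+5,dy=+9->C; (2,9):dx=+4,dy=+4->C; (3,4):dx=+5,dy=+4->C
  (3,5):dx=-1,dy=+8->D; (3,6):dx=-3,dy=+7->D; (3,7):dx=+6,dy=+11->C; (3,8):dx=+8,dy=+3->C
  (3,9):dx=+7,dy=-2->D; (4,5):dx=-6,dy=+4->D; (4,6):dx=-8,dy=+3->D; (4,7):dx=+1,dy=+7->C
  (4,8):dx=+3,dy=-1->D; (4,9):dx=+2,dy=-6->D; (5,6):dx=-2,dy=-1->C; (5,7):dx=+7,dy=+3->C
  (5,8):dx=+9,dy=-5->D; (5,9):dx=+8,dy=-10->D; (6,7):dx=+9,dy=+4->C; (6,8):dx=+11,dy=-4->D
  (6,9):dx=+10,dy=-9->D; (7,8):dx=+2,dy=-8->D; (7,9):dx=+1,dy=-13->D; (8,9):dx=-1,dy=-5->C
Step 2: C = 16, D = 20, total pairs = 36.
Step 3: tau = (C - D)/(n(n-1)/2) = (16 - 20)/36 = -0.111111.
Step 4: Exact two-sided p-value (enumerate n! = 362880 permutations of y under H0): p = 0.761414.
Step 5: alpha = 0.05. fail to reject H0.

tau_b = -0.1111 (C=16, D=20), p = 0.761414, fail to reject H0.


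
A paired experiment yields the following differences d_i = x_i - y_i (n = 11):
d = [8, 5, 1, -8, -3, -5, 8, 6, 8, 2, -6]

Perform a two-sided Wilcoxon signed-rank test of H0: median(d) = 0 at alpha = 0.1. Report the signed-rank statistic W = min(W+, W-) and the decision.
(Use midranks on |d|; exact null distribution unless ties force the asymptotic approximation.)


Step 1: Drop any zero differences (none here) and take |d_i|.
|d| = [8, 5, 1, 8, 3, 5, 8, 6, 8, 2, 6]
Step 2: Midrank |d_i| (ties get averaged ranks).
ranks: |8|->9.5, |5|->4.5, |1|->1, |8|->9.5, |3|->3, |5|->4.5, |8|->9.5, |6|->6.5, |8|->9.5, |2|->2, |6|->6.5
Step 3: Attach original signs; sum ranks with positive sign and with negative sign.
W+ = 9.5 + 4.5 + 1 + 9.5 + 6.5 + 9.5 + 2 = 42.5
W- = 9.5 + 3 + 4.5 + 6.5 = 23.5
(Check: W+ + W- = 66 should equal n(n+1)/2 = 66.)
Step 4: Test statistic W = min(W+, W-) = 23.5.
Step 5: Ties in |d|, so use the tie-corrected normal approximation.
        E[W] = n(n+1)/4 = 11*12/4 = 33.
        Tie groups: |d|=5 (t=2), |d|=6 (t=2), |d|=8 (t=4); sum(t^3 - t) = 72.
        Var[W] = n(n+1)(2n+1)/24 - sum(t^3-t)/48 = 3036/24 - 72/48 = 125.
        z = (W - E[W]) / sqrt(Var[W]) = (23.5 - 33) / 11.1803 = -0.8497.
        Two-sided p = 2*Phi(z) = 0.395489.
Step 6: alpha = 0.1. fail to reject H0.

W+ = 42.5, W- = 23.5, W = min = 23.5, p = 0.395489, fail to reject H0.


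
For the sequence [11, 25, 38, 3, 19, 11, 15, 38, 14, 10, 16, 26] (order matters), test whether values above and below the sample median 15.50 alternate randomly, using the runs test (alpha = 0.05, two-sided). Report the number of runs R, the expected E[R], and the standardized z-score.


Step 1: Compute median = 15.50; label A = above, B = below.
Labels in order: BAABABBABBAA  (n_A = 6, n_B = 6)
Step 2: Count runs R = 8.
Step 3: Under H0 (random ordering), E[R] = 2*n_A*n_B/(n_A+n_B) + 1 = 2*6*6/12 + 1 = 7.0000.
        Var[R] = 2*n_A*n_B*(2*n_A*n_B - n_A - n_B) / ((n_A+n_B)^2 * (n_A+n_B-1)) = 4320/1584 = 2.7273.
        SD[R] = 1.6514.
Step 4: Continuity-corrected z = (R - 0.5 - E[R]) / SD[R] = (8 - 0.5 - 7.0000) / 1.6514 = 0.3028.
Step 5: Two-sided p-value via normal approximation = 2*(1 - Phi(|z|)) = 0.762069.
Step 6: alpha = 0.05. fail to reject H0.

R = 8, z = 0.3028, p = 0.762069, fail to reject H0.


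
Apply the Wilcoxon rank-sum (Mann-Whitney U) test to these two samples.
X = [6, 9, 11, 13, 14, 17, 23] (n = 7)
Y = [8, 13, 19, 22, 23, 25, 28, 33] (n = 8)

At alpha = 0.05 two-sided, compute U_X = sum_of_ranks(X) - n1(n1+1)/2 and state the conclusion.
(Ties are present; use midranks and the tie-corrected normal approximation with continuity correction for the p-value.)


Step 1: Combine and sort all 15 observations; assign midranks.
sorted (value, group): (6,X), (8,Y), (9,X), (11,X), (13,X), (13,Y), (14,X), (17,X), (19,Y), (22,Y), (23,X), (23,Y), (25,Y), (28,Y), (33,Y)
ranks: 6->1, 8->2, 9->3, 11->4, 13->5.5, 13->5.5, 14->7, 17->8, 19->9, 22->10, 23->11.5, 23->11.5, 25->13, 28->14, 33->15
Step 2: Rank sum for X: R1 = 1 + 3 + 4 + 5.5 + 7 + 8 + 11.5 = 40.
Step 3: U_X = R1 - n1(n1+1)/2 = 40 - 7*8/2 = 40 - 28 = 12.
       U_Y = n1*n2 - U_X = 56 - 12 = 44.
Step 4: Ties are present, so use the tie-corrected normal approximation (with continuity correction) for the p-value.
Step 5: p-value = 0.072337; compare to alpha = 0.05. fail to reject H0.

U_X = 12, p = 0.072337, fail to reject H0 at alpha = 0.05.


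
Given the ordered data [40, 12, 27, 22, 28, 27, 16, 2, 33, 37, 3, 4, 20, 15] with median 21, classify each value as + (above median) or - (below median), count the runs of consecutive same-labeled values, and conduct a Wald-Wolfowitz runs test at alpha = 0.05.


Step 1: Compute median = 21; label A = above, B = below.
Labels in order: ABAAAABBAABBBB  (n_A = 7, n_B = 7)
Step 2: Count runs R = 6.
Step 3: Under H0 (random ordering), E[R] = 2*n_A*n_B/(n_A+n_B) + 1 = 2*7*7/14 + 1 = 8.0000.
        Var[R] = 2*n_A*n_B*(2*n_A*n_B - n_A - n_B) / ((n_A+n_B)^2 * (n_A+n_B-1)) = 8232/2548 = 3.2308.
        SD[R] = 1.7974.
Step 4: Continuity-corrected z = (R + 0.5 - E[R]) / SD[R] = (6 + 0.5 - 8.0000) / 1.7974 = -0.8345.
Step 5: Two-sided p-value via normal approximation = 2*(1 - Phi(|z|)) = 0.403986.
Step 6: alpha = 0.05. fail to reject H0.

R = 6, z = -0.8345, p = 0.403986, fail to reject H0.


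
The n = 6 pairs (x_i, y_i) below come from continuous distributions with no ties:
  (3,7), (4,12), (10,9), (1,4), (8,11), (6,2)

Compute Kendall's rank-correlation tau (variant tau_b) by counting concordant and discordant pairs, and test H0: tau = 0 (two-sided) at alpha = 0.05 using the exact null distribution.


Step 1: Enumerate the 15 unordered pairs (i,j) with i<j and classify each by sign(x_j-x_i) * sign(y_j-y_i).
  (1,2):dx=+1,dy=+5->C; (1,3):dx=+7,dy=+2->C; (1,4):dx=-2,dy=-3->C; (1,5):dx=+5,dy=+4->C
  (1,6):dx=+3,dy=-5->D; (2,3):dx=+6,dy=-3->D; (2,4):dx=-3,dy=-8->C; (2,5):dx=+4,dy=-1->D
  (2,6):dx=+2,dy=-10->D; (3,4):dx=-9,dy=-5->C; (3,5):dx=-2,dy=+2->D; (3,6):dx=-4,dy=-7->C
  (4,5):dx=+7,dy=+7->C; (4,6):dx=+5,dy=-2->D; (5,6):dx=-2,dy=-9->C
Step 2: C = 9, D = 6, total pairs = 15.
Step 3: tau = (C - D)/(n(n-1)/2) = (9 - 6)/15 = 0.200000.
Step 4: Exact two-sided p-value (enumerate n! = 720 permutations of y under H0): p = 0.719444.
Step 5: alpha = 0.05. fail to reject H0.

tau_b = 0.2000 (C=9, D=6), p = 0.719444, fail to reject H0.


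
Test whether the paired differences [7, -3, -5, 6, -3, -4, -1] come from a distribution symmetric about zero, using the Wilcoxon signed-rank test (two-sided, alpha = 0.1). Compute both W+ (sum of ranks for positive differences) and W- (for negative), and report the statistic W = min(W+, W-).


Step 1: Drop any zero differences (none here) and take |d_i|.
|d| = [7, 3, 5, 6, 3, 4, 1]
Step 2: Midrank |d_i| (ties get averaged ranks).
ranks: |7|->7, |3|->2.5, |5|->5, |6|->6, |3|->2.5, |4|->4, |1|->1
Step 3: Attach original signs; sum ranks with positive sign and with negative sign.
W+ = 7 + 6 = 13
W- = 2.5 + 5 + 2.5 + 4 + 1 = 15
(Check: W+ + W- = 28 should equal n(n+1)/2 = 28.)
Step 4: Test statistic W = min(W+, W-) = 13.
Step 5: Ties in |d|, so use the tie-corrected normal approximation.
        E[W] = n(n+1)/4 = 7*8/4 = 14.
        Tie groups: |d|=3 (t=2); sum(t^3 - t) = 6.
        Var[W] = n(n+1)(2n+1)/24 - sum(t^3-t)/48 = 840/24 - 6/48 = 34.875.
        z = (W - E[W]) / sqrt(Var[W]) = (13 - 14) / 5.9055 = -0.1693.
        Two-sided p = 2*Phi(z) = 0.865534.
Step 6: alpha = 0.1. fail to reject H0.

W+ = 13, W- = 15, W = min = 13, p = 0.865534, fail to reject H0.


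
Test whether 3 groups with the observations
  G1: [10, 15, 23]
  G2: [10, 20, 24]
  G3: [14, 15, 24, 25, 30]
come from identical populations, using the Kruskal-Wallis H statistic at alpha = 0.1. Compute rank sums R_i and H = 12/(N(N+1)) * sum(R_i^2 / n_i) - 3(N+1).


Step 1: Combine all N = 11 observations and assign midranks.
sorted (value, group, rank): (10,G1,1.5), (10,G2,1.5), (14,G3,3), (15,G1,4.5), (15,G3,4.5), (20,G2,6), (23,G1,7), (24,G2,8.5), (24,G3,8.5), (25,G3,10), (30,G3,11)
Step 2: Sum ranks within each group.
R_1 = 13 (n_1 = 3)
R_2 = 16 (n_2 = 3)
R_3 = 37 (n_3 = 5)
Step 3: H = 12/(N(N+1)) * sum(R_i^2/n_i) - 3(N+1)
     = 12/(11*12) * (13^2/3 + 16^2/3 + 37^2/5) - 3*12
     = 0.090909 * 415.467 - 36
     = 1.769697.
Step 4: Ties present; correction factor C = 1 - 18/(11^3 - 11) = 0.986364. Corrected H = 1.769697 / 0.986364 = 1.794163.
Step 5: Under H0, H ~ chi^2(2); p-value = 0.407758.
Step 6: alpha = 0.1. fail to reject H0.

H = 1.7942, df = 2, p = 0.407758, fail to reject H0.


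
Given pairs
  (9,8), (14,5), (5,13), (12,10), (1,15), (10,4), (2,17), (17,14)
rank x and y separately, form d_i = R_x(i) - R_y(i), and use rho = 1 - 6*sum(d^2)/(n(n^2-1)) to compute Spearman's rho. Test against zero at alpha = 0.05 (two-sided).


Step 1: Rank x and y separately (midranks; no ties here).
rank(x): 9->4, 14->7, 5->3, 12->6, 1->1, 10->5, 2->2, 17->8
rank(y): 8->3, 5->2, 13->5, 10->4, 15->7, 4->1, 17->8, 14->6
Step 2: d_i = R_x(i) - R_y(i); compute d_i^2.
  (4-3)^2=1, (7-2)^2=25, (3-5)^2=4, (6-4)^2=4, (1-7)^2=36, (5-1)^2=16, (2-8)^2=36, (8-6)^2=4
sum(d^2) = 126.
Step 3: rho = 1 - 6*126 / (8*(8^2 - 1)) = 1 - 756/504 = -0.500000.
Step 4: Under H0, t = rho * sqrt((n-2)/(1-rho^2)) = -1.4142 ~ t(6).
Step 5: Two-sided p-value from the t-distribution with 6 df = 0.207031.
Step 6: alpha = 0.05. fail to reject H0.

rho = -0.5000, p = 0.207031, fail to reject H0 at alpha = 0.05.


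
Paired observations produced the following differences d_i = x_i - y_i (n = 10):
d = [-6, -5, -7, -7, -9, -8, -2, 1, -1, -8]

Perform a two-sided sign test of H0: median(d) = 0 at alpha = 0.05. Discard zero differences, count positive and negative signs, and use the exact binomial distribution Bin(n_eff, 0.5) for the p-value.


Step 1: Discard zero differences. Original n = 10; n_eff = number of nonzero differences = 10.
Nonzero differences (with sign): -6, -5, -7, -7, -9, -8, -2, +1, -1, -8
Step 2: Count signs: positive = 1, negative = 9.
Step 3: Under H0: P(positive) = 0.5, so the number of positives S ~ Bin(10, 0.5).
Step 4: Two-sided exact p-value = sum of Bin(10,0.5) probabilities at or below the observed probability = 0.021484.
Step 5: alpha = 0.05. reject H0.

n_eff = 10, pos = 1, neg = 9, p = 0.021484, reject H0.


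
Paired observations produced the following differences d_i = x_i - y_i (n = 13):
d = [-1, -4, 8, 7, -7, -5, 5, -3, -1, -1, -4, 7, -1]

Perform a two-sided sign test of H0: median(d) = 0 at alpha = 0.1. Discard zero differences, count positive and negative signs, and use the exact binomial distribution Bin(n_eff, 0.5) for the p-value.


Step 1: Discard zero differences. Original n = 13; n_eff = number of nonzero differences = 13.
Nonzero differences (with sign): -1, -4, +8, +7, -7, -5, +5, -3, -1, -1, -4, +7, -1
Step 2: Count signs: positive = 4, negative = 9.
Step 3: Under H0: P(positive) = 0.5, so the number of positives S ~ Bin(13, 0.5).
Step 4: Two-sided exact p-value = sum of Bin(13,0.5) probabilities at or below the observed probability = 0.266846.
Step 5: alpha = 0.1. fail to reject H0.

n_eff = 13, pos = 4, neg = 9, p = 0.266846, fail to reject H0.


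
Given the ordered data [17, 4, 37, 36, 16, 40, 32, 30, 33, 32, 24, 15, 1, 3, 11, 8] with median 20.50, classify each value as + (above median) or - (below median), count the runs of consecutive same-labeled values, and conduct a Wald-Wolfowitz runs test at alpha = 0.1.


Step 1: Compute median = 20.50; label A = above, B = below.
Labels in order: BBAABAAAAAABBBBB  (n_A = 8, n_B = 8)
Step 2: Count runs R = 5.
Step 3: Under H0 (random ordering), E[R] = 2*n_A*n_B/(n_A+n_B) + 1 = 2*8*8/16 + 1 = 9.0000.
        Var[R] = 2*n_A*n_B*(2*n_A*n_B - n_A - n_B) / ((n_A+n_B)^2 * (n_A+n_B-1)) = 14336/3840 = 3.7333.
        SD[R] = 1.9322.
Step 4: Continuity-corrected z = (R + 0.5 - E[R]) / SD[R] = (5 + 0.5 - 9.0000) / 1.9322 = -1.8114.
Step 5: Two-sided p-value via normal approximation = 2*(1 - Phi(|z|)) = 0.070076.
Step 6: alpha = 0.1. reject H0.

R = 5, z = -1.8114, p = 0.070076, reject H0.


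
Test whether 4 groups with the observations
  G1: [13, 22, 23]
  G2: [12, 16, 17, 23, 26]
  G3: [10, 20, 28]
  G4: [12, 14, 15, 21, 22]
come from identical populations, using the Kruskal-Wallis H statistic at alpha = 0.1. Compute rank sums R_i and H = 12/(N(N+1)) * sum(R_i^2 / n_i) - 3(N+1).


Step 1: Combine all N = 16 observations and assign midranks.
sorted (value, group, rank): (10,G3,1), (12,G2,2.5), (12,G4,2.5), (13,G1,4), (14,G4,5), (15,G4,6), (16,G2,7), (17,G2,8), (20,G3,9), (21,G4,10), (22,G1,11.5), (22,G4,11.5), (23,G1,13.5), (23,G2,13.5), (26,G2,15), (28,G3,16)
Step 2: Sum ranks within each group.
R_1 = 29 (n_1 = 3)
R_2 = 46 (n_2 = 5)
R_3 = 26 (n_3 = 3)
R_4 = 35 (n_4 = 5)
Step 3: H = 12/(N(N+1)) * sum(R_i^2/n_i) - 3(N+1)
     = 12/(16*17) * (29^2/3 + 46^2/5 + 26^2/3 + 35^2/5) - 3*17
     = 0.044118 * 1173.87 - 51
     = 0.788235.
Step 4: Ties present; correction factor C = 1 - 18/(16^3 - 16) = 0.995588. Corrected H = 0.788235 / 0.995588 = 0.791728.
Step 5: Under H0, H ~ chi^2(3); p-value = 0.851444.
Step 6: alpha = 0.1. fail to reject H0.

H = 0.7917, df = 3, p = 0.851444, fail to reject H0.


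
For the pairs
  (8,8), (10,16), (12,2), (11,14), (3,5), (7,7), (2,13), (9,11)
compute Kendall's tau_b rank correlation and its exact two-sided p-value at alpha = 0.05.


Step 1: Enumerate the 28 unordered pairs (i,j) with i<j and classify each by sign(x_j-x_i) * sign(y_j-y_i).
  (1,2):dx=+2,dy=+8->C; (1,3):dx=+4,dy=-6->D; (1,4):dx=+3,dy=+6->C; (1,5):dx=-5,dy=-3->C
  (1,6):dx=-1,dy=-1->C; (1,7):dx=-6,dy=+5->D; (1,8):dx=+1,dy=+3->C; (2,3):dx=+2,dy=-14->D
  (2,4):dx=+1,dy=-2->D; (2,5):dx=-7,dy=-11->C; (2,6):dx=-3,dy=-9->C; (2,7):dx=-8,dy=-3->C
  (2,8):dx=-1,dy=-5->C; (3,4):dx=-1,dy=+12->D; (3,5):dx=-9,dy=+3->D; (3,6):dx=-5,dy=+5->D
  (3,7):dx=-10,dy=+11->D; (3,8):dx=-3,dy=+9->D; (4,5):dx=-8,dy=-9->C; (4,6):dx=-4,dy=-7->C
  (4,7):dx=-9,dy=-1->C; (4,8):dx=-2,dy=-3->C; (5,6):dx=+4,dy=+2->C; (5,7):dx=-1,dy=+8->D
  (5,8):dx=+6,dy=+6->C; (6,7):dx=-5,dy=+6->D; (6,8):dx=+2,dy=+4->C; (7,8):dx=+7,dy=-2->D
Step 2: C = 16, D = 12, total pairs = 28.
Step 3: tau = (C - D)/(n(n-1)/2) = (16 - 12)/28 = 0.142857.
Step 4: Exact two-sided p-value (enumerate n! = 40320 permutations of y under H0): p = 0.719544.
Step 5: alpha = 0.05. fail to reject H0.

tau_b = 0.1429 (C=16, D=12), p = 0.719544, fail to reject H0.
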